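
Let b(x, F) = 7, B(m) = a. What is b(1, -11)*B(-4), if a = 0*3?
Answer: 0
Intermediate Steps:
a = 0
B(m) = 0
b(1, -11)*B(-4) = 7*0 = 0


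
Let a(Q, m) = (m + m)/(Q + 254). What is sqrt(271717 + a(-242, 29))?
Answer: sqrt(9781986)/6 ≈ 521.27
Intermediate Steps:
a(Q, m) = 2*m/(254 + Q) (a(Q, m) = (2*m)/(254 + Q) = 2*m/(254 + Q))
sqrt(271717 + a(-242, 29)) = sqrt(271717 + 2*29/(254 - 242)) = sqrt(271717 + 2*29/12) = sqrt(271717 + 2*29*(1/12)) = sqrt(271717 + 29/6) = sqrt(1630331/6) = sqrt(9781986)/6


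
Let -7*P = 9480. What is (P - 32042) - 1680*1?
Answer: -245534/7 ≈ -35076.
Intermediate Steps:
P = -9480/7 (P = -1/7*9480 = -9480/7 ≈ -1354.3)
(P - 32042) - 1680*1 = (-9480/7 - 32042) - 1680*1 = -233774/7 - 1680 = -245534/7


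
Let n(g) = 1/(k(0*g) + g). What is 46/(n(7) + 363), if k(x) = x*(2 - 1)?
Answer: 161/1271 ≈ 0.12667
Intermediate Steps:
k(x) = x (k(x) = x*1 = x)
n(g) = 1/g (n(g) = 1/(0*g + g) = 1/(0 + g) = 1/g)
46/(n(7) + 363) = 46/(1/7 + 363) = 46/(⅐ + 363) = 46/(2542/7) = (7/2542)*46 = 161/1271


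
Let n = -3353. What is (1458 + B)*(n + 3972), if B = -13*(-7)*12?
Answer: 1578450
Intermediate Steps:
B = 1092 (B = 91*12 = 1092)
(1458 + B)*(n + 3972) = (1458 + 1092)*(-3353 + 3972) = 2550*619 = 1578450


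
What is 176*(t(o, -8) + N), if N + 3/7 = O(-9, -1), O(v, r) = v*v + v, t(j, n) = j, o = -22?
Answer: 61072/7 ≈ 8724.6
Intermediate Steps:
O(v, r) = v + v² (O(v, r) = v² + v = v + v²)
N = 501/7 (N = -3/7 - 9*(1 - 9) = -3/7 - 9*(-8) = -3/7 + 72 = 501/7 ≈ 71.571)
176*(t(o, -8) + N) = 176*(-22 + 501/7) = 176*(347/7) = 61072/7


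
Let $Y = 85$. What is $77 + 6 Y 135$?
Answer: $68927$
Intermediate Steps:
$77 + 6 Y 135 = 77 + 6 \cdot 85 \cdot 135 = 77 + 510 \cdot 135 = 77 + 68850 = 68927$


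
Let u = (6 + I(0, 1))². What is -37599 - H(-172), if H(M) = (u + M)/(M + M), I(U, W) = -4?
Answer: -1616778/43 ≈ -37600.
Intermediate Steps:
u = 4 (u = (6 - 4)² = 2² = 4)
H(M) = (4 + M)/(2*M) (H(M) = (4 + M)/(M + M) = (4 + M)/((2*M)) = (4 + M)*(1/(2*M)) = (4 + M)/(2*M))
-37599 - H(-172) = -37599 - (4 - 172)/(2*(-172)) = -37599 - (-1)*(-168)/(2*172) = -37599 - 1*21/43 = -37599 - 21/43 = -1616778/43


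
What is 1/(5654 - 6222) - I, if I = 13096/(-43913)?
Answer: 7394615/24942584 ≈ 0.29647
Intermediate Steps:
I = -13096/43913 (I = 13096*(-1/43913) = -13096/43913 ≈ -0.29823)
1/(5654 - 6222) - I = 1/(5654 - 6222) - 1*(-13096/43913) = 1/(-568) + 13096/43913 = -1/568 + 13096/43913 = 7394615/24942584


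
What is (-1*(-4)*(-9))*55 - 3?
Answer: -1983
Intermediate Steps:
(-1*(-4)*(-9))*55 - 3 = (4*(-9))*55 - 3 = -36*55 - 3 = -1980 - 3 = -1983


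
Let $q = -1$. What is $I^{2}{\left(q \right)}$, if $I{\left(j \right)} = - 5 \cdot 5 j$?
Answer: $625$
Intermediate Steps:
$I{\left(j \right)} = - 25 j$
$I^{2}{\left(q \right)} = \left(\left(-25\right) \left(-1\right)\right)^{2} = 25^{2} = 625$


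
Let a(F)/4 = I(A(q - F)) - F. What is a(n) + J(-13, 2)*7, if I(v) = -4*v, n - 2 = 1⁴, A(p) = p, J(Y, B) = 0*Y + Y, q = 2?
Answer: -87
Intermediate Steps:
J(Y, B) = Y (J(Y, B) = 0 + Y = Y)
n = 3 (n = 2 + 1⁴ = 2 + 1 = 3)
a(F) = -32 + 12*F (a(F) = 4*(-4*(2 - F) - F) = 4*((-8 + 4*F) - F) = 4*(-8 + 3*F) = -32 + 12*F)
a(n) + J(-13, 2)*7 = (-32 + 12*3) - 13*7 = (-32 + 36) - 91 = 4 - 91 = -87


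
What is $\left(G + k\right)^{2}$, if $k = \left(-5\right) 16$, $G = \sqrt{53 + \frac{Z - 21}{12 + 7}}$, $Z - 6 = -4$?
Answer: $6452 - 320 \sqrt{13} \approx 5298.2$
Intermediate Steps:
$Z = 2$ ($Z = 6 - 4 = 2$)
$G = 2 \sqrt{13}$ ($G = \sqrt{53 + \frac{2 - 21}{12 + 7}} = \sqrt{53 - \frac{19}{19}} = \sqrt{53 - 1} = \sqrt{52} = 2 \sqrt{13} \approx 7.2111$)
$k = -80$
$\left(G + k\right)^{2} = \left(2 \sqrt{13} - 80\right)^{2} = \left(-80 + 2 \sqrt{13}\right)^{2}$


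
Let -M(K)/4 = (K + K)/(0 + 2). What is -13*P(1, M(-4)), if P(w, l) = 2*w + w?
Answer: -39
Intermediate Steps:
M(K) = -4*K (M(K) = -4*(K + K)/(0 + 2) = -4*2*K/2 = -4*K)
P(w, l) = 3*w
-13*P(1, M(-4)) = -39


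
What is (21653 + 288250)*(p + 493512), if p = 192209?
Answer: 212506995063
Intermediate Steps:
(21653 + 288250)*(p + 493512) = (21653 + 288250)*(192209 + 493512) = 309903*685721 = 212506995063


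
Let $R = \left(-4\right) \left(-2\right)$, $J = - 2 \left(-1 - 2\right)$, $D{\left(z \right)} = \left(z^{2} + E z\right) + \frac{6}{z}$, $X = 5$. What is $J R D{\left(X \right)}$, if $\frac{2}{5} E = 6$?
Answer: $\frac{24288}{5} \approx 4857.6$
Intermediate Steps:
$E = 15$ ($E = \frac{5}{2} \cdot 6 = 15$)
$D{\left(z \right)} = z^{2} + \frac{6}{z} + 15 z$ ($D{\left(z \right)} = \left(z^{2} + 15 z\right) + \frac{6}{z} = z^{2} + \frac{6}{z} + 15 z$)
$J = 6$ ($J = \left(-2\right) \left(-3\right) = 6$)
$R = 8$
$J R D{\left(X \right)} = 6 \cdot 8 \frac{6 + 5^{2} \left(15 + 5\right)}{5} = 48 \frac{6 + 25 \cdot 20}{5} = 48 \frac{6 + 500}{5} = 48 \cdot \frac{1}{5} \cdot 506 = 48 \cdot \frac{506}{5} = \frac{24288}{5}$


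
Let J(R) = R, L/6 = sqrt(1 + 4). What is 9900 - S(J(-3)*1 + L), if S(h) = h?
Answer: 9903 - 6*sqrt(5) ≈ 9889.6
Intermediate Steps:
L = 6*sqrt(5) (L = 6*sqrt(1 + 4) = 6*sqrt(5) ≈ 13.416)
9900 - S(J(-3)*1 + L) = 9900 - (-3*1 + 6*sqrt(5)) = 9900 - (-3 + 6*sqrt(5)) = 9900 + (3 - 6*sqrt(5)) = 9903 - 6*sqrt(5)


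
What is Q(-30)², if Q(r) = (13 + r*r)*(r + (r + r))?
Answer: 6751908900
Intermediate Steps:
Q(r) = 3*r*(13 + r²) (Q(r) = (13 + r²)*(r + 2*r) = (13 + r²)*(3*r) = 3*r*(13 + r²))
Q(-30)² = (3*(-30)*(13 + (-30)²))² = (3*(-30)*(13 + 900))² = (3*(-30)*913)² = (-82170)² = 6751908900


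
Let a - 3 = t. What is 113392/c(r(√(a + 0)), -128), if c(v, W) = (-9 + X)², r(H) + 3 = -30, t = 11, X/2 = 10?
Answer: 113392/121 ≈ 937.12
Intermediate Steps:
X = 20 (X = 2*10 = 20)
a = 14 (a = 3 + 11 = 14)
r(H) = -33 (r(H) = -3 - 30 = -33)
c(v, W) = 121 (c(v, W) = (-9 + 20)² = 11² = 121)
113392/c(r(√(a + 0)), -128) = 113392/121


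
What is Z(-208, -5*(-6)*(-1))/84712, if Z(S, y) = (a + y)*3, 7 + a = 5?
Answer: -12/10589 ≈ -0.0011333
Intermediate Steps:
a = -2 (a = -7 + 5 = -2)
Z(S, y) = -6 + 3*y (Z(S, y) = (-2 + y)*3 = -6 + 3*y)
Z(-208, -5*(-6)*(-1))/84712 = (-6 + 3*(-5*(-6)*(-1)))/84712 = (-6 + 3*(30*(-1)))*(1/84712) = (-6 + 3*(-30))*(1/84712) = (-6 - 90)*(1/84712) = -96*1/84712 = -12/10589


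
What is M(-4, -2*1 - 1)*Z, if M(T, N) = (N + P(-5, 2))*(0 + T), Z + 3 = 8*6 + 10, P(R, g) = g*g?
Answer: -220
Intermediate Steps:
P(R, g) = g²
Z = 55 (Z = -3 + (8*6 + 10) = -3 + (48 + 10) = -3 + 58 = 55)
M(T, N) = T*(4 + N) (M(T, N) = (N + 2²)*(0 + T) = (N + 4)*T = (4 + N)*T = T*(4 + N))
M(-4, -2*1 - 1)*Z = -4*(4 + (-2*1 - 1))*55 = -4*(4 + (-2 - 1))*55 = -4*(4 - 3)*55 = -4*1*55 = -4*55 = -220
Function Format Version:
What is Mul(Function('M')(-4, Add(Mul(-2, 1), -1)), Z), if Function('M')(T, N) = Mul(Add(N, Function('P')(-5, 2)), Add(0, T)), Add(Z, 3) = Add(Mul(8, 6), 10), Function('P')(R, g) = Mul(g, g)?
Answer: -220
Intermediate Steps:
Function('P')(R, g) = Pow(g, 2)
Z = 55 (Z = Add(-3, Add(Mul(8, 6), 10)) = Add(-3, Add(48, 10)) = Add(-3, 58) = 55)
Function('M')(T, N) = Mul(T, Add(4, N)) (Function('M')(T, N) = Mul(Add(N, Pow(2, 2)), Add(0, T)) = Mul(Add(N, 4), T) = Mul(Add(4, N), T) = Mul(T, Add(4, N)))
Mul(Function('M')(-4, Add(Mul(-2, 1), -1)), Z) = Mul(Mul(-4, Add(4, Add(Mul(-2, 1), -1))), 55) = Mul(Mul(-4, Add(4, Add(-2, -1))), 55) = Mul(Mul(-4, Add(4, -3)), 55) = Mul(Mul(-4, 1), 55) = Mul(-4, 55) = -220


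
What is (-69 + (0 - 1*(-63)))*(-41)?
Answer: 246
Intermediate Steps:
(-69 + (0 - 1*(-63)))*(-41) = (-69 + (0 + 63))*(-41) = (-69 + 63)*(-41) = -6*(-41) = 246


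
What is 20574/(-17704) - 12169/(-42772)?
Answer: -41534447/47327218 ≈ -0.87760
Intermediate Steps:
20574/(-17704) - 12169/(-42772) = 20574*(-1/17704) - 12169*(-1/42772) = -10287/8852 + 12169/42772 = -41534447/47327218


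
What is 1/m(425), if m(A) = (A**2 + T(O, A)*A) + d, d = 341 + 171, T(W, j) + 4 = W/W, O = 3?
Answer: 1/179862 ≈ 5.5598e-6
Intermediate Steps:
T(W, j) = -3 (T(W, j) = -4 + W/W = -4 + 1 = -3)
d = 512
m(A) = 512 + A**2 - 3*A (m(A) = (A**2 - 3*A) + 512 = 512 + A**2 - 3*A)
1/m(425) = 1/(512 + 425**2 - 3*425) = 1/(512 + 180625 - 1275) = 1/179862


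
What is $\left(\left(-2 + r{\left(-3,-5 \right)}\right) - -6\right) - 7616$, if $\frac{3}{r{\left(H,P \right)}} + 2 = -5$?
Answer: $- \frac{53287}{7} \approx -7612.4$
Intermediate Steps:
$r{\left(H,P \right)} = - \frac{3}{7}$ ($r{\left(H,P \right)} = \frac{3}{-2 - 5} = \frac{3}{-7} = 3 \left(- \frac{1}{7}\right) = - \frac{3}{7}$)
$\left(\left(-2 + r{\left(-3,-5 \right)}\right) - -6\right) - 7616 = \left(\left(-2 - \frac{3}{7}\right) - -6\right) - 7616 = \left(- \frac{17}{7} + \left(-13 + 19\right)\right) - 7616 = \left(- \frac{17}{7} + 6\right) - 7616 = \frac{25}{7} - 7616 = - \frac{53287}{7}$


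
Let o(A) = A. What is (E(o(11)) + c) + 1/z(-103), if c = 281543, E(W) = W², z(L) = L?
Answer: 29011391/103 ≈ 2.8166e+5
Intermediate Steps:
(E(o(11)) + c) + 1/z(-103) = (11² + 281543) + 1/(-103) = (121 + 281543) - 1/103 = 281664 - 1/103 = 29011391/103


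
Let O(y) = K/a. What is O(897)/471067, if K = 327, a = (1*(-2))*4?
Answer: -327/3768536 ≈ -8.6771e-5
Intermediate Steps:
a = -8 (a = -2*4 = -8)
O(y) = -327/8 (O(y) = 327/(-8) = 327*(-⅛) = -327/8)
O(897)/471067 = -327/8/471067 = -327/8*1/471067 = -327/3768536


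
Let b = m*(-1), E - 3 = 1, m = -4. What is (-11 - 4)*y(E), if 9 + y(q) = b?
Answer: 75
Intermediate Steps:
E = 4 (E = 3 + 1 = 4)
b = 4 (b = -4*(-1) = 4)
y(q) = -5 (y(q) = -9 + 4 = -5)
(-11 - 4)*y(E) = (-11 - 4)*(-5) = -15*(-5) = 75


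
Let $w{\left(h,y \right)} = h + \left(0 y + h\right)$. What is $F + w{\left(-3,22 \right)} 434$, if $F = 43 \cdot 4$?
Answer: $-2432$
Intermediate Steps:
$w{\left(h,y \right)} = 2 h$ ($w{\left(h,y \right)} = h + \left(0 + h\right) = h + h = 2 h$)
$F = 172$
$F + w{\left(-3,22 \right)} 434 = 172 + 2 \left(-3\right) 434 = 172 - 2604 = -2432$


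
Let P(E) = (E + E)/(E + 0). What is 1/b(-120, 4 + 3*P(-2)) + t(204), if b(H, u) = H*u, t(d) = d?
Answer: 244799/1200 ≈ 204.00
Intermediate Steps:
P(E) = 2 (P(E) = (2*E)/E = 2)
1/b(-120, 4 + 3*P(-2)) + t(204) = 1/(-120*(4 + 3*2)) + 204 = 1/(-120*(4 + 6)) + 204 = 1/(-120*10) + 204 = 1/(-1200) + 204 = -1/1200 + 204 = 244799/1200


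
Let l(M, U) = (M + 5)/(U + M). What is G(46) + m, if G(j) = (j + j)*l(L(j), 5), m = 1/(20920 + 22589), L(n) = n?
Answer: 4002829/43509 ≈ 92.000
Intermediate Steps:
l(M, U) = (5 + M)/(M + U)
m = 1/43509 ≈ 2.2984e-5
G(j) = 2*j (G(j) = (j + j)*((5 + j)/(j + 5)) = (2*j)*((5 + j)/(5 + j)) = (2*j)*1 = 2*j)
G(46) + m = 2*46 + 1/43509 = 92 + 1/43509 = 4002829/43509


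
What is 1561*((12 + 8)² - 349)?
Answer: 79611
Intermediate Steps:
1561*((12 + 8)² - 349) = 1561*(20² - 349) = 1561*(400 - 349) = 1561*51 = 79611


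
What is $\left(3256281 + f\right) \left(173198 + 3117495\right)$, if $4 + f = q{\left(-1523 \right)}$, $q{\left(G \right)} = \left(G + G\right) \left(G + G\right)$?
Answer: $41246839304349$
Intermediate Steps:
$q{\left(G \right)} = 4 G^{2}$ ($q{\left(G \right)} = 2 G 2 G = 4 G^{2}$)
$f = 9278112$ ($f = -4 + 4 \left(-1523\right)^{2} = -4 + 4 \cdot 2319529 = -4 + 9278116 = 9278112$)
$\left(3256281 + f\right) \left(173198 + 3117495\right) = \left(3256281 + 9278112\right) \left(173198 + 3117495\right) = 12534393 \cdot 3290693 = 41246839304349$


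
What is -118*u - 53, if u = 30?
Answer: -3593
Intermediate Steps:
-118*u - 53 = -118*30 - 53 = -3540 - 53 = -3593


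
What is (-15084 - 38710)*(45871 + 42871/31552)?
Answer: -38929767340711/15776 ≈ -2.4677e+9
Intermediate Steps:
(-15084 - 38710)*(45871 + 42871/31552) = -53794*(45871 + 42871*(1/31552)) = -53794*(45871 + 42871/31552) = -53794*1447364663/31552 = -38929767340711/15776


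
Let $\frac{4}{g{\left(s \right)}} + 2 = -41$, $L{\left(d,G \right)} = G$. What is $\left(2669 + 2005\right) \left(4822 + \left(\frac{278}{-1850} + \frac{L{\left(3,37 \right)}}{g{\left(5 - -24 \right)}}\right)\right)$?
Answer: $\frac{38254747953}{1850} \approx 2.0678 \cdot 10^{7}$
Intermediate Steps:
$g{\left(s \right)} = - \frac{4}{43}$ ($g{\left(s \right)} = \frac{4}{-2 - 41} = \frac{4}{-43} = 4 \left(- \frac{1}{43}\right) = - \frac{4}{43}$)
$\left(2669 + 2005\right) \left(4822 + \left(\frac{278}{-1850} + \frac{L{\left(3,37 \right)}}{g{\left(5 - -24 \right)}}\right)\right) = \left(2669 + 2005\right) \left(4822 + \left(\frac{278}{-1850} + \frac{37}{- \frac{4}{43}}\right)\right) = 4674 \left(4822 + \left(278 \left(- \frac{1}{1850}\right) + 37 \left(- \frac{43}{4}\right)\right)\right) = 4674 \left(4822 - \frac{1472231}{3700}\right) = 4674 \cdot \frac{16369169}{3700} = \frac{38254747953}{1850}$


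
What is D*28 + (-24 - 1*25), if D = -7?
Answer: -245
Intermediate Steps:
D*28 + (-24 - 1*25) = -7*28 + (-24 - 1*25) = -196 + (-24 - 25) = -196 - 49 = -245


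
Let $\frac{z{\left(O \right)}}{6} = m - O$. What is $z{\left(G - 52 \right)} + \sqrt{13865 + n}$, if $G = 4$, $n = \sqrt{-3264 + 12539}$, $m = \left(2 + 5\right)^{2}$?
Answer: $582 + \sqrt{13865 + 5 \sqrt{371}} \approx 700.16$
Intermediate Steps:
$m = 49$ ($m = 7^{2} = 49$)
$n = 5 \sqrt{371}$ ($n = \sqrt{9275} = 5 \sqrt{371} \approx 96.307$)
$z{\left(O \right)} = 294 - 6 O$ ($z{\left(O \right)} = 6 \left(49 - O\right) = 294 - 6 O$)
$z{\left(G - 52 \right)} + \sqrt{13865 + n} = \left(294 - 6 \left(4 - 52\right)\right) + \sqrt{13865 + 5 \sqrt{371}} = \left(294 - -288\right) + \sqrt{13865 + 5 \sqrt{371}} = \left(294 + 288\right) + \sqrt{13865 + 5 \sqrt{371}} = 582 + \sqrt{13865 + 5 \sqrt{371}}$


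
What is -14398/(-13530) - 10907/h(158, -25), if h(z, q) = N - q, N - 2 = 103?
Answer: -1120769/13530 ≈ -82.836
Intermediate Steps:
N = 105 (N = 2 + 103 = 105)
h(z, q) = 105 - q
-14398/(-13530) - 10907/h(158, -25) = -14398/(-13530) - 10907/(105 - 1*(-25)) = -14398*(-1/13530) - 10907/(105 + 25) = 7199/6765 - 10907/130 = 7199/6765 - 10907*1/130 = 7199/6765 - 839/10 = -1120769/13530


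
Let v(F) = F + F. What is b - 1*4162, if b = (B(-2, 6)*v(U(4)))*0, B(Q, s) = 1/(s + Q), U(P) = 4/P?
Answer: -4162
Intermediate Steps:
v(F) = 2*F
B(Q, s) = 1/(Q + s)
b = 0 (b = ((2*(4/4))/(-2 + 6))*0 = ((2*(4*(1/4)))/4)*0 = ((2*1)/4)*0 = ((1/4)*2)*0 = (1/2)*0 = 0)
b - 1*4162 = 0 - 1*4162 = 0 - 4162 = -4162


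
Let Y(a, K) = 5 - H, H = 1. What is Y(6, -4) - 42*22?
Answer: -920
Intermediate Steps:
Y(a, K) = 4 (Y(a, K) = 5 - 1*1 = 5 - 1 = 4)
Y(6, -4) - 42*22 = 4 - 42*22 = 4 - 924 = -920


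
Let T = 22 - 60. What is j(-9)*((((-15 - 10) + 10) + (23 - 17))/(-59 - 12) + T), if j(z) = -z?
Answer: -24201/71 ≈ -340.86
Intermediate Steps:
T = -38
j(-9)*((((-15 - 10) + 10) + (23 - 17))/(-59 - 12) + T) = (-1*(-9))*((((-15 - 10) + 10) + (23 - 17))/(-59 - 12) - 38) = 9*(((-25 + 10) + 6)/(-71) - 38) = 9*((-15 + 6)*(-1/71) - 38) = 9*(-9*(-1/71) - 38) = 9*(9/71 - 38) = 9*(-2689/71) = -24201/71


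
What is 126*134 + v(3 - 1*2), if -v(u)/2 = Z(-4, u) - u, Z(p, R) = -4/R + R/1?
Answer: 16892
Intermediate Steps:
Z(p, R) = R - 4/R (Z(p, R) = -4/R + R*1 = -4/R + R = R - 4/R)
v(u) = 8/u (v(u) = -2*((u - 4/u) - u) = -(-8)/u = 8/u)
126*134 + v(3 - 1*2) = 126*134 + 8/(3 - 1*2) = 16884 + 8/(3 - 2) = 16884 + 8/1 = 16884 + 8*1 = 16884 + 8 = 16892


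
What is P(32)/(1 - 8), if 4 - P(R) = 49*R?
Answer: 1564/7 ≈ 223.43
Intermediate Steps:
P(R) = 4 - 49*R
P(32)/(1 - 8) = (4 - 49*32)/(1 - 8) = (4 - 1568)/(-7) = -1564*(-⅐) = 1564/7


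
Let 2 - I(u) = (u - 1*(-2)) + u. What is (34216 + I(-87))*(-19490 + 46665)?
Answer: 934548250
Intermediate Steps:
I(u) = -2*u (I(u) = 2 - ((u - 1*(-2)) + u) = 2 - ((u + 2) + u) = 2 - ((2 + u) + u) = 2 - (2 + 2*u) = 2 + (-2 - 2*u) = -2*u)
(34216 + I(-87))*(-19490 + 46665) = (34216 - 2*(-87))*(-19490 + 46665) = (34216 + 174)*27175 = 34390*27175 = 934548250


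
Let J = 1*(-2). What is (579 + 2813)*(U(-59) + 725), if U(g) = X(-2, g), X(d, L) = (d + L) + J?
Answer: 2245504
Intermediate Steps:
J = -2
X(d, L) = -2 + L + d (X(d, L) = (d + L) - 2 = (L + d) - 2 = -2 + L + d)
U(g) = -4 + g (U(g) = -2 + g - 2 = -4 + g)
(579 + 2813)*(U(-59) + 725) = (579 + 2813)*((-4 - 59) + 725) = 3392*(-63 + 725) = 3392*662 = 2245504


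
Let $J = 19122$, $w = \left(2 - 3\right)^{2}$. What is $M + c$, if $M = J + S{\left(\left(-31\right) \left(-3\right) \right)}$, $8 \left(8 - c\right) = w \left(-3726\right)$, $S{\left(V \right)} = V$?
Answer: $\frac{78755}{4} \approx 19689.0$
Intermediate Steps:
$w = 1$ ($w = \left(-1\right)^{2} = 1$)
$c = \frac{1895}{4}$ ($c = 8 - \frac{1 \left(-3726\right)}{8} = 8 - - \frac{1863}{4} = 8 + \frac{1863}{4} = \frac{1895}{4} \approx 473.75$)
$M = 19215$ ($M = 19122 - -93 = 19122 + 93 = 19215$)
$M + c = 19215 + \frac{1895}{4} = \frac{78755}{4}$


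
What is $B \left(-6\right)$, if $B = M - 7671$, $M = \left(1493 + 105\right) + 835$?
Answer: $31428$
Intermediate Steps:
$M = 2433$ ($M = 1598 + 835 = 2433$)
$B = -5238$ ($B = 2433 - 7671 = -5238$)
$B \left(-6\right) = \left(-5238\right) \left(-6\right) = 31428$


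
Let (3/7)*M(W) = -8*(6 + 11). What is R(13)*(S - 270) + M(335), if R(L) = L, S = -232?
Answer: -20530/3 ≈ -6843.3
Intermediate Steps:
M(W) = -952/3 (M(W) = 7*(-8*(6 + 11))/3 = 7*(-8*17)/3 = (7/3)*(-136) = -952/3)
R(13)*(S - 270) + M(335) = 13*(-232 - 270) - 952/3 = 13*(-502) - 952/3 = -6526 - 952/3 = -20530/3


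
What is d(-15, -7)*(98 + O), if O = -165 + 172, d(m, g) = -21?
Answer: -2205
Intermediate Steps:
O = 7
d(-15, -7)*(98 + O) = -21*(98 + 7) = -21*105 = -2205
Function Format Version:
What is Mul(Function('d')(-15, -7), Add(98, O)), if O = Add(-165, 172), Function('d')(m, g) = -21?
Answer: -2205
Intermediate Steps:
O = 7
Mul(Function('d')(-15, -7), Add(98, O)) = Mul(-21, Add(98, 7)) = Mul(-21, 105) = -2205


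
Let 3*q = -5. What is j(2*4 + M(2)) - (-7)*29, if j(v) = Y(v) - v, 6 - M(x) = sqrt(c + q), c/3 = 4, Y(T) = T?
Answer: 203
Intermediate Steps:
q = -5/3 (q = (1/3)*(-5) = -5/3 ≈ -1.6667)
c = 12 (c = 3*4 = 12)
M(x) = 6 - sqrt(93)/3 (M(x) = 6 - sqrt(12 - 5/3) = 6 - sqrt(31/3) = 6 - sqrt(93)/3)
j(v) = 0 (j(v) = v - v = 0)
j(2*4 + M(2)) - (-7)*29 = 0 - (-7)*29 = 0 - 1*(-203) = 0 + 203 = 203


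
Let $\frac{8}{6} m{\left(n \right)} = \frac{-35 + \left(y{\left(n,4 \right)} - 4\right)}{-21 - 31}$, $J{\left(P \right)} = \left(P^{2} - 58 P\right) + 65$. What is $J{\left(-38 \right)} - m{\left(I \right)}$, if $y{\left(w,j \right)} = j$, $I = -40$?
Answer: $\frac{772199}{208} \approx 3712.5$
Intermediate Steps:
$J{\left(P \right)} = 65 + P^{2} - 58 P$
$m{\left(n \right)} = \frac{105}{208}$ ($m{\left(n \right)} = \frac{3 \frac{-35 + \left(4 - 4\right)}{-21 - 31}}{4} = \frac{3 \frac{-35 + \left(4 - 4\right)}{-52}}{4} = \frac{3 \left(-35 + 0\right) \left(- \frac{1}{52}\right)}{4} = \frac{3 \left(\left(-35\right) \left(- \frac{1}{52}\right)\right)}{4} = \frac{3}{4} \cdot \frac{35}{52} = \frac{105}{208}$)
$J{\left(-38 \right)} - m{\left(I \right)} = \left(65 + \left(-38\right)^{2} - -2204\right) - \frac{105}{208} = \left(65 + 1444 + 2204\right) - \frac{105}{208} = 3713 - \frac{105}{208} = \frac{772199}{208}$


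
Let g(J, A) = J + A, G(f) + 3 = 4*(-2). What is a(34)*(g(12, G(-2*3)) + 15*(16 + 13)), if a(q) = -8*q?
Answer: -118592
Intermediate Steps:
G(f) = -11 (G(f) = -3 + 4*(-2) = -3 - 8 = -11)
g(J, A) = A + J
a(34)*(g(12, G(-2*3)) + 15*(16 + 13)) = (-8*34)*((-11 + 12) + 15*(16 + 13)) = -272*(1 + 15*29) = -272*(1 + 435) = -272*436 = -118592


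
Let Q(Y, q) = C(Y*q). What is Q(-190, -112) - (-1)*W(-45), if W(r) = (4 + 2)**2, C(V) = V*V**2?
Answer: 9636401152036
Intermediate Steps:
C(V) = V**3
W(r) = 36 (W(r) = 6**2 = 36)
Q(Y, q) = Y**3*q**3 (Q(Y, q) = (Y*q)**3 = Y**3*q**3)
Q(-190, -112) - (-1)*W(-45) = (-190)**3*(-112)**3 - (-1)*36 = -6859000*(-1404928) - 1*(-36) = 9636401152000 + 36 = 9636401152036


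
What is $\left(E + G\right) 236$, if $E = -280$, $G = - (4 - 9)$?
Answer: $-64900$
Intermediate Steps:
$G = 5$ ($G = \left(-1\right) \left(-5\right) = 5$)
$\left(E + G\right) 236 = \left(-280 + 5\right) 236 = \left(-275\right) 236 = -64900$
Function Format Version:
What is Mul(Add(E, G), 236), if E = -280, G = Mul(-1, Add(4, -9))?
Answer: -64900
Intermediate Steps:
G = 5 (G = Mul(-1, -5) = 5)
Mul(Add(E, G), 236) = Mul(Add(-280, 5), 236) = Mul(-275, 236) = -64900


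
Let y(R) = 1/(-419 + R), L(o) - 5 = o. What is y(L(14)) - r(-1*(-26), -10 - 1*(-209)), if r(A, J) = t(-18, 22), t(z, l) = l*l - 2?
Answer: -192801/400 ≈ -482.00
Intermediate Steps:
L(o) = 5 + o
t(z, l) = -2 + l² (t(z, l) = l² - 2 = -2 + l²)
r(A, J) = 482 (r(A, J) = -2 + 22² = -2 + 484 = 482)
y(L(14)) - r(-1*(-26), -10 - 1*(-209)) = 1/(-419 + (5 + 14)) - 1*482 = 1/(-419 + 19) - 482 = 1/(-400) - 482 = -1/400 - 482 = -192801/400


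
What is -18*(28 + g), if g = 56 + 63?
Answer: -2646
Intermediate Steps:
g = 119
-18*(28 + g) = -18*(28 + 119) = -18*147 = -2646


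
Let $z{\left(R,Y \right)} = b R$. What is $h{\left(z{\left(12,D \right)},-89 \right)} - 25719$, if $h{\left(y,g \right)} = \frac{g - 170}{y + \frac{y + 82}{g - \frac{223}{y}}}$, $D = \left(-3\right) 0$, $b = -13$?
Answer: $- \frac{7787104867}{302796} \approx -25717.0$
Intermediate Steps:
$D = 0$
$z{\left(R,Y \right)} = - 13 R$
$h{\left(y,g \right)} = \frac{-170 + g}{y + \frac{82 + y}{g - \frac{223}{y}}}$
$h{\left(z{\left(12,D \right)},-89 \right)} - 25719 = \frac{37910 - -19847 + \left(-13\right) 12 \left(-89\right)^{2} - - 15130 \left(\left(-13\right) 12\right)}{\left(-13\right) 12 \left(-141 - 156 - 89 \left(\left(-13\right) 12\right)\right)} - 25719 = \frac{37910 + 19847 - 1235676 - \left(-15130\right) \left(-156\right)}{\left(-156\right) \left(-141 - 156 - -13884\right)} - 25719 = - \frac{37910 + 19847 - 1235676 - 2360280}{156 \left(-141 - 156 + 13884\right)} - 25719 = \left(- \frac{1}{156}\right) \frac{1}{13587} \left(-3538199\right) - 25719 = \frac{505457}{302796} - 25719 = - \frac{7787104867}{302796}$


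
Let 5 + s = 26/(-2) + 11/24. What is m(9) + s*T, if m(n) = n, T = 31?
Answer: -12835/24 ≈ -534.79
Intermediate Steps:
s = -421/24 (s = -5 + (26/(-2) + 11/24) = -5 + (26*(-1/2) + 11*(1/24)) = -5 + (-13 + 11/24) = -5 - 301/24 = -421/24 ≈ -17.542)
m(9) + s*T = 9 - 421/24*31 = 9 - 13051/24 = -12835/24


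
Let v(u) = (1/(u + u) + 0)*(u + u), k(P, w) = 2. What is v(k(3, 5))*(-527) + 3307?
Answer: 2780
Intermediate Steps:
v(u) = 1 (v(u) = (1/(2*u) + 0)*(2*u) = (1/(2*u))*(2*u) = 1)
v(k(3, 5))*(-527) + 3307 = 1*(-527) + 3307 = -527 + 3307 = 2780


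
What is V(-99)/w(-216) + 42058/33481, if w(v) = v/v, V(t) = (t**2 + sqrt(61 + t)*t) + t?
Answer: 324874720/33481 - 99*I*sqrt(38) ≈ 9703.3 - 610.28*I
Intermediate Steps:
V(t) = t + t**2 + t*sqrt(61 + t) (V(t) = (t**2 + t*sqrt(61 + t)) + t = t + t**2 + t*sqrt(61 + t))
w(v) = 1
V(-99)/w(-216) + 42058/33481 = -99*(1 - 99 + sqrt(61 - 99))/1 + 42058/33481 = -99*(1 - 99 + sqrt(-38))*1 + 42058*(1/33481) = -99*(1 - 99 + I*sqrt(38))*1 + 42058/33481 = -99*(-98 + I*sqrt(38))*1 + 42058/33481 = (9702 - 99*I*sqrt(38))*1 + 42058/33481 = (9702 - 99*I*sqrt(38)) + 42058/33481 = 324874720/33481 - 99*I*sqrt(38)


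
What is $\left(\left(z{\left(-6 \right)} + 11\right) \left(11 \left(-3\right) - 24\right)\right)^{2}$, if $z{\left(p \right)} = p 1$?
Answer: $81225$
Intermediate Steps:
$z{\left(p \right)} = p$
$\left(\left(z{\left(-6 \right)} + 11\right) \left(11 \left(-3\right) - 24\right)\right)^{2} = \left(\left(-6 + 11\right) \left(11 \left(-3\right) - 24\right)\right)^{2} = \left(5 \left(-33 - 24\right)\right)^{2} = \left(5 \left(-57\right)\right)^{2} = \left(-285\right)^{2} = 81225$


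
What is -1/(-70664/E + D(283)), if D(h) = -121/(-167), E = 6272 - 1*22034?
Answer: -1316127/6854045 ≈ -0.19202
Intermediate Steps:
E = -15762 (E = 6272 - 22034 = -15762)
D(h) = 121/167 (D(h) = -121*(-1/167) = 121/167)
-1/(-70664/E + D(283)) = -1/(-70664/(-15762) + 121/167) = -1/(-70664*(-1/15762) + 121/167) = -1/(35332/7881 + 121/167) = -1/6854045/1316127 = -1*1316127/6854045 = -1316127/6854045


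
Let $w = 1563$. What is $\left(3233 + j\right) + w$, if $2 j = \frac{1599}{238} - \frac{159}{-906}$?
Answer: $\frac{86241263}{17969} \approx 4799.4$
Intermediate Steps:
$j = \frac{61939}{17969}$ ($j = \frac{\frac{1599}{238} - \frac{159}{-906}}{2} = \frac{1599 \cdot \frac{1}{238} - - \frac{53}{302}}{2} = \frac{\frac{1599}{238} + \frac{53}{302}}{2} = \frac{1}{2} \cdot \frac{123878}{17969} = \frac{61939}{17969} \approx 3.447$)
$\left(3233 + j\right) + w = \left(3233 + \frac{61939}{17969}\right) + 1563 = \frac{58155716}{17969} + 1563 = \frac{86241263}{17969}$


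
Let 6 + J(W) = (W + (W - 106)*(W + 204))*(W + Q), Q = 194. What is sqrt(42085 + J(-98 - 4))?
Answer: I*sqrt(1919177) ≈ 1385.3*I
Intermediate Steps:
J(W) = -6 + (194 + W)*(W + (-106 + W)*(204 + W)) (J(W) = -6 + (W + (W - 106)*(W + 204))*(W + 194) = -6 + (W + (-106 + W)*(204 + W))*(194 + W) = -6 + (194 + W)*(W + (-106 + W)*(204 + W)))
sqrt(42085 + J(-98 - 4)) = sqrt(42085 + (-4195062 + (-98 - 4)**3 - 2418*(-98 - 4) + 293*(-98 - 4)**2)) = sqrt(42085 + (-4195062 + (-102)**3 - 2418*(-102) + 293*(-102)**2)) = sqrt(42085 + (-4195062 - 1061208 + 246636 + 293*10404)) = sqrt(42085 + (-4195062 - 1061208 + 246636 + 3048372)) = sqrt(42085 - 1961262) = sqrt(-1919177) = I*sqrt(1919177)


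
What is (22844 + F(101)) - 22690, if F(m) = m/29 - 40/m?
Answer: 460107/2929 ≈ 157.09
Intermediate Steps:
F(m) = -40/m + m/29 (F(m) = m*(1/29) - 40/m = m/29 - 40/m = -40/m + m/29)
(22844 + F(101)) - 22690 = (22844 + (-40/101 + (1/29)*101)) - 22690 = (22844 + (-40*1/101 + 101/29)) - 22690 = (22844 + (-40/101 + 101/29)) - 22690 = (22844 + 9041/2929) - 22690 = 66919117/2929 - 22690 = 460107/2929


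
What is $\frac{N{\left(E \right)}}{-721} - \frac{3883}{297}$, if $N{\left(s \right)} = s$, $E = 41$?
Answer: $- \frac{255620}{19467} \approx -13.131$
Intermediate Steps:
$\frac{N{\left(E \right)}}{-721} - \frac{3883}{297} = \frac{41}{-721} - \frac{3883}{297} = 41 \left(- \frac{1}{721}\right) - \frac{353}{27} = - \frac{41}{721} - \frac{353}{27} = - \frac{255620}{19467}$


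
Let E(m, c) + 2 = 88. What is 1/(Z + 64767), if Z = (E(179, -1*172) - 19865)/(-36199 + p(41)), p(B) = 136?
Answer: 12021/778570700 ≈ 1.5440e-5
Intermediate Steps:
E(m, c) = 86 (E(m, c) = -2 + 88 = 86)
Z = 6593/12021 (Z = (86 - 19865)/(-36199 + 136) = -19779/(-36063) = -19779*(-1/36063) = 6593/12021 ≈ 0.54846)
1/(Z + 64767) = 1/(6593/12021 + 64767) = 1/(778570700/12021) = 12021/778570700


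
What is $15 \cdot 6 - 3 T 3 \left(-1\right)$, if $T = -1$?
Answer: $-810$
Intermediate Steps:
$15 \cdot 6 - 3 T 3 \left(-1\right) = 15 \cdot 6 \left(-3\right) \left(-1\right) 3 \left(-1\right) = 15 \cdot 6 \cdot 3 \cdot 3 \left(-1\right) = 15 \cdot 6 \cdot 9 \left(-1\right) = 15 \cdot 54 \left(-1\right) = 15 \left(-54\right) = -810$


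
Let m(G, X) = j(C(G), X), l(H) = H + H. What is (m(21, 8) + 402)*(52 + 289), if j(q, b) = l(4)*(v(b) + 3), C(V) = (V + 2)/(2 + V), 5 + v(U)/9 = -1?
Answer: -2046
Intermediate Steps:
v(U) = -54 (v(U) = -45 + 9*(-1) = -45 - 9 = -54)
l(H) = 2*H
C(V) = 1 (C(V) = (2 + V)/(2 + V) = 1)
j(q, b) = -408 (j(q, b) = (2*4)*(-54 + 3) = 8*(-51) = -408)
m(G, X) = -408
(m(21, 8) + 402)*(52 + 289) = (-408 + 402)*(52 + 289) = -6*341 = -2046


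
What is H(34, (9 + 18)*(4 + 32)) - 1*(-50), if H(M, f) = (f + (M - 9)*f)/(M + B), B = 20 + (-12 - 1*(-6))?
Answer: 1153/2 ≈ 576.50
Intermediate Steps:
B = 14 (B = 20 + (-12 + 6) = 20 - 6 = 14)
H(M, f) = (f + f*(-9 + M))/(14 + M) (H(M, f) = (f + (M - 9)*f)/(M + 14) = (f + (-9 + M)*f)/(14 + M) = (f + f*(-9 + M))/(14 + M))
H(34, (9 + 18)*(4 + 32)) - 1*(-50) = ((9 + 18)*(4 + 32))*(-8 + 34)/(14 + 34) - 1*(-50) = (27*36)*26/48 + 50 = 972*(1/48)*26 + 50 = 1053/2 + 50 = 1153/2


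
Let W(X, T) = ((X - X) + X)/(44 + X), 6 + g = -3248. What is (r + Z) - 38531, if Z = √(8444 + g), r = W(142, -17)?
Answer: -3583312/93 + √5190 ≈ -38458.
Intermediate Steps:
g = -3254 (g = -6 - 3248 = -3254)
W(X, T) = X/(44 + X) (W(X, T) = (0 + X)/(44 + X) = X/(44 + X))
r = 71/93 (r = 142/(44 + 142) = 142/186 = 142*(1/186) = 71/93 ≈ 0.76344)
Z = √5190 (Z = √(8444 - 3254) = √5190 ≈ 72.042)
(r + Z) - 38531 = (71/93 + √5190) - 38531 = -3583312/93 + √5190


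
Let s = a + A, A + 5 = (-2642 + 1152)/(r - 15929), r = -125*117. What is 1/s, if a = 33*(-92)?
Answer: -15277/46456612 ≈ -0.00032884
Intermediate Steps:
r = -14625
A = -75640/15277 (A = -5 + (-2642 + 1152)/(-14625 - 15929) = -5 - 1490/(-30554) = -5 - 1490*(-1/30554) = -5 + 745/15277 = -75640/15277 ≈ -4.9512)
a = -3036
s = -46456612/15277 (s = -3036 - 75640/15277 = -46456612/15277 ≈ -3041.0)
1/s = 1/(-46456612/15277) = -15277/46456612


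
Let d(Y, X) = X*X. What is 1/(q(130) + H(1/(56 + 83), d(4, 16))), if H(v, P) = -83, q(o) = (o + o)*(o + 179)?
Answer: 1/80257 ≈ 1.2460e-5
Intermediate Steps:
d(Y, X) = X²
q(o) = 2*o*(179 + o) (q(o) = (2*o)*(179 + o) = 2*o*(179 + o))
1/(q(130) + H(1/(56 + 83), d(4, 16))) = 1/(2*130*(179 + 130) - 83) = 1/(2*130*309 - 83) = 1/(80340 - 83) = 1/80257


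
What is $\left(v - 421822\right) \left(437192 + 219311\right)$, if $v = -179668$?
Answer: $-394879989470$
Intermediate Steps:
$\left(v - 421822\right) \left(437192 + 219311\right) = \left(-179668 - 421822\right) \left(437192 + 219311\right) = \left(-601490\right) 656503 = -394879989470$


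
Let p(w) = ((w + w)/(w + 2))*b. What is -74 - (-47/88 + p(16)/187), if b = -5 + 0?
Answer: -988505/13464 ≈ -73.418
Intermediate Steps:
b = -5
p(w) = -10*w/(2 + w) (p(w) = ((w + w)/(w + 2))*(-5) = ((2*w)/(2 + w))*(-5) = (2*w/(2 + w))*(-5) = -10*w/(2 + w))
-74 - (-47/88 + p(16)/187) = -74 - (-47/88 - 10*16/(2 + 16)/187) = -74 - (-47*1/88 - 10*16/18*(1/187)) = -74 - (-47/88 - 10*16*1/18*(1/187)) = -74 - (-47/88 - 80/9*1/187) = -74 - (-47/88 - 80/1683) = -74 - 1*(-7831/13464) = -74 + 7831/13464 = -988505/13464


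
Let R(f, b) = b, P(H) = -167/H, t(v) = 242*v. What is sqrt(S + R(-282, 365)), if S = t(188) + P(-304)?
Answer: sqrt(264896309)/76 ≈ 214.15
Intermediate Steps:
S = 13830951/304 (S = 242*188 - 167/(-304) = 45496 - 167*(-1/304) = 45496 + 167/304 = 13830951/304 ≈ 45497.)
sqrt(S + R(-282, 365)) = sqrt(13830951/304 + 365) = sqrt(13941911/304) = sqrt(264896309)/76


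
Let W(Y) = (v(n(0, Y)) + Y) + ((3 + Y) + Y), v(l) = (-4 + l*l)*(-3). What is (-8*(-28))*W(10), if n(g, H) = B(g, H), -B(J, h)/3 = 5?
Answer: -141120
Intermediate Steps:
B(J, h) = -15 (B(J, h) = -3*5 = -15)
n(g, H) = -15
v(l) = 12 - 3*l**2 (v(l) = (-4 + l**2)*(-3) = 12 - 3*l**2)
W(Y) = -660 + 3*Y (W(Y) = ((12 - 3*(-15)**2) + Y) + ((3 + Y) + Y) = ((12 - 3*225) + Y) + (3 + 2*Y) = ((12 - 675) + Y) + (3 + 2*Y) = (-663 + Y) + (3 + 2*Y) = -660 + 3*Y)
(-8*(-28))*W(10) = (-8*(-28))*(-660 + 3*10) = (-8*(-28))*(-660 + 30) = 224*(-630) = -141120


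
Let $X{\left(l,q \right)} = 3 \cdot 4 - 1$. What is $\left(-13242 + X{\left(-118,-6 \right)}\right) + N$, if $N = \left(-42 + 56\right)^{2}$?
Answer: $-13035$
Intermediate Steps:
$X{\left(l,q \right)} = 11$ ($X{\left(l,q \right)} = 12 - 1 = 11$)
$N = 196$ ($N = 14^{2} = 196$)
$\left(-13242 + X{\left(-118,-6 \right)}\right) + N = \left(-13242 + 11\right) + 196 = -13231 + 196 = -13035$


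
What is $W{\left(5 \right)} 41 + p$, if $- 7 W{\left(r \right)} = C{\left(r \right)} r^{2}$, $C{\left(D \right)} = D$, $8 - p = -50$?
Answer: $- \frac{4719}{7} \approx -674.14$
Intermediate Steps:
$p = 58$ ($p = 8 - -50 = 8 + 50 = 58$)
$W{\left(r \right)} = - \frac{r^{3}}{7}$ ($W{\left(r \right)} = - \frac{r r^{2}}{7} = - \frac{r^{3}}{7}$)
$W{\left(5 \right)} 41 + p = - \frac{5^{3}}{7} \cdot 41 + 58 = \left(- \frac{1}{7}\right) 125 \cdot 41 + 58 = \left(- \frac{125}{7}\right) 41 + 58 = - \frac{5125}{7} + 58 = - \frac{4719}{7}$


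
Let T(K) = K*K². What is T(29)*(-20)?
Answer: -487780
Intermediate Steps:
T(K) = K³
T(29)*(-20) = 29³*(-20) = 24389*(-20) = -487780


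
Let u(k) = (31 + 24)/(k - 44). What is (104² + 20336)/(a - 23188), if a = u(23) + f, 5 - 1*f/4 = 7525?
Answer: -654192/1118683 ≈ -0.58479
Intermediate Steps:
f = -30080 (f = 20 - 4*7525 = 20 - 30100 = -30080)
u(k) = 55/(-44 + k)
a = -631735/21 (a = 55/(-44 + 23) - 30080 = 55/(-21) - 30080 = 55*(-1/21) - 30080 = -55/21 - 30080 = -631735/21 ≈ -30083.)
(104² + 20336)/(a - 23188) = (104² + 20336)/(-631735/21 - 23188) = (10816 + 20336)/(-1118683/21) = 31152*(-21/1118683) = -654192/1118683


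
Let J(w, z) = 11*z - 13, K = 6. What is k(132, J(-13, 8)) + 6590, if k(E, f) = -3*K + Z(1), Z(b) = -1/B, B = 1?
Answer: 6571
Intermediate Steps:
J(w, z) = -13 + 11*z
Z(b) = -1 (Z(b) = -1/1 = -1*1 = -1)
k(E, f) = -19 (k(E, f) = -3*6 - 1 = -18 - 1 = -19)
k(132, J(-13, 8)) + 6590 = -19 + 6590 = 6571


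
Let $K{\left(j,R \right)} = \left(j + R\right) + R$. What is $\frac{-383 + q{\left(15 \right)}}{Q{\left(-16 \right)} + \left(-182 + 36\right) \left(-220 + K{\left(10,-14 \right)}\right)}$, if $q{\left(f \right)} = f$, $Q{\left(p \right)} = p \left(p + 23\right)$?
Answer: $- \frac{92}{8659} \approx -0.010625$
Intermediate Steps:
$K{\left(j,R \right)} = j + 2 R$ ($K{\left(j,R \right)} = \left(R + j\right) + R = j + 2 R$)
$Q{\left(p \right)} = p \left(23 + p\right)$
$\frac{-383 + q{\left(15 \right)}}{Q{\left(-16 \right)} + \left(-182 + 36\right) \left(-220 + K{\left(10,-14 \right)}\right)} = \frac{-383 + 15}{- 16 \left(23 - 16\right) + \left(-182 + 36\right) \left(-220 + \left(10 + 2 \left(-14\right)\right)\right)} = - \frac{368}{\left(-16\right) 7 - 146 \left(-220 + \left(10 - 28\right)\right)} = - \frac{368}{-112 - 146 \left(-220 - 18\right)} = - \frac{368}{-112 - -34748} = - \frac{368}{-112 + 34748} = - \frac{368}{34636} = \left(-368\right) \frac{1}{34636} = - \frac{92}{8659}$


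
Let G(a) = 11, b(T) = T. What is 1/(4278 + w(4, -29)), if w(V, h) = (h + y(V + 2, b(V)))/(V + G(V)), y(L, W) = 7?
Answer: 15/64148 ≈ 0.00023383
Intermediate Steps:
w(V, h) = (7 + h)/(11 + V) (w(V, h) = (h + 7)/(V + 11) = (7 + h)/(11 + V))
1/(4278 + w(4, -29)) = 1/(4278 + (7 - 29)/(11 + 4)) = 1/(4278 - 22/15) = 1/(64148/15) = 15/64148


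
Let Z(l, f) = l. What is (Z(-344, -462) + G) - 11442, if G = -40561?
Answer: -52347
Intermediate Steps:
(Z(-344, -462) + G) - 11442 = (-344 - 40561) - 11442 = -40905 - 11442 = -52347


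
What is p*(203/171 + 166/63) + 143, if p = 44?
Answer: 124157/399 ≈ 311.17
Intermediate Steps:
p*(203/171 + 166/63) + 143 = 44*(203/171 + 166/63) + 143 = 44*(1525/399) + 143 = 67100/399 + 143 = 124157/399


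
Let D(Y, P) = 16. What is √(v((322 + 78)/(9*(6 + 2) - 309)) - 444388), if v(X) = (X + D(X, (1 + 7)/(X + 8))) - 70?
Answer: I*√24963957498/237 ≈ 666.67*I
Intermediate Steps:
v(X) = -54 + X (v(X) = (X + 16) - 70 = (16 + X) - 70 = -54 + X)
√(v((322 + 78)/(9*(6 + 2) - 309)) - 444388) = √((-54 + (322 + 78)/(9*(6 + 2) - 309)) - 444388) = √((-54 + 400/(9*8 - 309)) - 444388) = √((-54 + 400/(72 - 309)) - 444388) = √((-54 + 400/(-237)) - 444388) = √((-54 + 400*(-1/237)) - 444388) = √((-54 - 400/237) - 444388) = √(-13198/237 - 444388) = √(-105333154/237) = I*√24963957498/237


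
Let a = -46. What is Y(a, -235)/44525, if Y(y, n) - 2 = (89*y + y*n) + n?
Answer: 6483/44525 ≈ 0.14560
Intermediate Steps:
Y(y, n) = 2 + n + 89*y + n*y (Y(y, n) = 2 + ((89*y + y*n) + n) = 2 + ((89*y + n*y) + n) = 2 + (n + 89*y + n*y) = 2 + n + 89*y + n*y)
Y(a, -235)/44525 = (2 - 235 + 89*(-46) - 235*(-46))/44525 = (2 - 235 - 4094 + 10810)*(1/44525) = 6483*(1/44525) = 6483/44525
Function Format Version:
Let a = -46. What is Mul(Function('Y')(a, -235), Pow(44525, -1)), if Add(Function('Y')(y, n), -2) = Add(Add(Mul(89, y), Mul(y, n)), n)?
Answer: Rational(6483, 44525) ≈ 0.14560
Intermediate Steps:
Function('Y')(y, n) = Add(2, n, Mul(89, y), Mul(n, y)) (Function('Y')(y, n) = Add(2, Add(Add(Mul(89, y), Mul(y, n)), n)) = Add(2, Add(Add(Mul(89, y), Mul(n, y)), n)) = Add(2, Add(n, Mul(89, y), Mul(n, y))) = Add(2, n, Mul(89, y), Mul(n, y)))
Mul(Function('Y')(a, -235), Pow(44525, -1)) = Mul(Add(2, -235, Mul(89, -46), Mul(-235, -46)), Pow(44525, -1)) = Mul(Add(2, -235, -4094, 10810), Rational(1, 44525)) = Mul(6483, Rational(1, 44525)) = Rational(6483, 44525)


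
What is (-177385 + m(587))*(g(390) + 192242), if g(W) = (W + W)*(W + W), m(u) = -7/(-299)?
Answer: -42464536865336/299 ≈ -1.4202e+11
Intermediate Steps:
m(u) = 7/299 (m(u) = -7*(-1/299) = 7/299)
g(W) = 4*W² (g(W) = (2*W)*(2*W) = 4*W²)
(-177385 + m(587))*(g(390) + 192242) = (-177385 + 7/299)*(4*390² + 192242) = -53038108*(4*152100 + 192242)/299 = -53038108*(608400 + 192242)/299 = -53038108/299*800642 = -42464536865336/299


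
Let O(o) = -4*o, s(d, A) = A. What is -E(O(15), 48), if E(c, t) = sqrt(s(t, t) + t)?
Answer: -4*sqrt(6) ≈ -9.7980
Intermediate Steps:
E(c, t) = sqrt(2)*sqrt(t) (E(c, t) = sqrt(t + t) = sqrt(2*t) = sqrt(2)*sqrt(t))
-E(O(15), 48) = -sqrt(2)*sqrt(48) = -sqrt(2)*4*sqrt(3) = -4*sqrt(6)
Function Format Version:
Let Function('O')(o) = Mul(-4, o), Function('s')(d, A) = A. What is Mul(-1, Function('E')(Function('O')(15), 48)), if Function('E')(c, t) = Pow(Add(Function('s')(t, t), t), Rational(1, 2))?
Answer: Mul(-4, Pow(6, Rational(1, 2))) ≈ -9.7980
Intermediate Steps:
Function('E')(c, t) = Mul(Pow(2, Rational(1, 2)), Pow(t, Rational(1, 2))) (Function('E')(c, t) = Pow(Add(t, t), Rational(1, 2)) = Pow(Mul(2, t), Rational(1, 2)) = Mul(Pow(2, Rational(1, 2)), Pow(t, Rational(1, 2))))
Mul(-1, Function('E')(Function('O')(15), 48)) = Mul(-1, Mul(Pow(2, Rational(1, 2)), Pow(48, Rational(1, 2)))) = Mul(-1, Mul(Pow(2, Rational(1, 2)), Mul(4, Pow(3, Rational(1, 2))))) = Mul(-1, Mul(4, Pow(6, Rational(1, 2)))) = Mul(-4, Pow(6, Rational(1, 2)))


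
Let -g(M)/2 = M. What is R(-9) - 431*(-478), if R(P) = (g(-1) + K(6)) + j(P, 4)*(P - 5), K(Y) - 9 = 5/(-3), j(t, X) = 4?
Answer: 617914/3 ≈ 2.0597e+5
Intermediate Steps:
g(M) = -2*M
K(Y) = 22/3 (K(Y) = 9 + 5/(-3) = 9 + 5*(-⅓) = 9 - 5/3 = 22/3)
R(P) = -32/3 + 4*P (R(P) = (-2*(-1) + 22/3) + 4*(P - 5) = (2 + 22/3) + 4*(-5 + P) = 28/3 + (-20 + 4*P) = -32/3 + 4*P)
R(-9) - 431*(-478) = (-32/3 + 4*(-9)) - 431*(-478) = (-32/3 - 36) + 206018 = -140/3 + 206018 = 617914/3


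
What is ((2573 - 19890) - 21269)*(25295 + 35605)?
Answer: -2349887400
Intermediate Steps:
((2573 - 19890) - 21269)*(25295 + 35605) = (-17317 - 21269)*60900 = -38586*60900 = -2349887400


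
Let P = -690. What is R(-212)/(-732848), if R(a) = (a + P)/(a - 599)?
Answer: -451/297169864 ≈ -1.5177e-6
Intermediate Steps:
R(a) = (-690 + a)/(-599 + a) (R(a) = (a - 690)/(a - 599) = (-690 + a)/(-599 + a))
R(-212)/(-732848) = ((-690 - 212)/(-599 - 212))/(-732848) = (-902/(-811))*(-1/732848) = -1/811*(-902)*(-1/732848) = (902/811)*(-1/732848) = -451/297169864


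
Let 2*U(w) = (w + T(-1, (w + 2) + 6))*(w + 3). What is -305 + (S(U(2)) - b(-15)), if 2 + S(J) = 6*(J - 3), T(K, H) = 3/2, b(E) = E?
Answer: -515/2 ≈ -257.50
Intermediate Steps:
T(K, H) = 3/2 (T(K, H) = 3*(½) = 3/2)
U(w) = (3 + w)*(3/2 + w)/2 (U(w) = ((w + 3/2)*(w + 3))/2 = ((3/2 + w)*(3 + w))/2 = ((3 + w)*(3/2 + w))/2 = (3 + w)*(3/2 + w)/2)
S(J) = -20 + 6*J (S(J) = -2 + 6*(J - 3) = -2 + 6*(-3 + J) = -2 + (-18 + 6*J) = -20 + 6*J)
-305 + (S(U(2)) - b(-15)) = -305 + ((-20 + 6*(9/4 + (½)*2² + (9/4)*2)) - 1*(-15)) = -305 + ((-20 + 6*(9/4 + (½)*4 + 9/2)) + 15) = -305 + ((-20 + 6*(9/4 + 2 + 9/2)) + 15) = -305 + ((-20 + 6*(35/4)) + 15) = -305 + ((-20 + 105/2) + 15) = -305 + (65/2 + 15) = -305 + 95/2 = -515/2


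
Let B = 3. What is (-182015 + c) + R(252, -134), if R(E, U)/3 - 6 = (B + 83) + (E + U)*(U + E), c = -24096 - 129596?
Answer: -293659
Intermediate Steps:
c = -153692
R(E, U) = 276 + 3*(E + U)² (R(E, U) = 18 + 3*((3 + 83) + (E + U)*(U + E)) = 18 + 3*(86 + (E + U)*(E + U)) = 18 + 3*(86 + (E + U)²) = 18 + (258 + 3*(E + U)²) = 276 + 3*(E + U)²)
(-182015 + c) + R(252, -134) = (-182015 - 153692) + (276 + 3*(252 - 134)²) = -335707 + (276 + 3*118²) = -335707 + (276 + 3*13924) = -335707 + (276 + 41772) = -335707 + 42048 = -293659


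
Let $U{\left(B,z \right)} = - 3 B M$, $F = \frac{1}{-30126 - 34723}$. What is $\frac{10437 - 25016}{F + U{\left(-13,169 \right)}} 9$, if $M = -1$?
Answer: $\frac{8508902139}{2529112} \approx 3364.4$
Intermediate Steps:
$F = - \frac{1}{64849}$ ($F = \frac{1}{-64849} = - \frac{1}{64849} \approx -1.542 \cdot 10^{-5}$)
$U{\left(B,z \right)} = 3 B$ ($U{\left(B,z \right)} = - 3 B \left(-1\right) = 3 B$)
$\frac{10437 - 25016}{F + U{\left(-13,169 \right)}} 9 = \frac{10437 - 25016}{- \frac{1}{64849} + 3 \left(-13\right)} 9 = - \frac{14579}{- \frac{1}{64849} - 39} \cdot 9 = - \frac{14579}{- \frac{2529112}{64849}} \cdot 9 = \left(-14579\right) \left(- \frac{64849}{2529112}\right) 9 = \frac{945433571}{2529112} \cdot 9 = \frac{8508902139}{2529112}$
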